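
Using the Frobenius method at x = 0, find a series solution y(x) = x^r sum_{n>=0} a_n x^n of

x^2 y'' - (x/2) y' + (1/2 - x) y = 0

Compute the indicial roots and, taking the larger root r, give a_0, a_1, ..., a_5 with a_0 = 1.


Write in Frobenius form y'' + (p(x)/x) y' + (q(x)/x^2) y = 0:
  p(x) = -1/2,  q(x) = 1/2 - x.
Indicial equation: r(r-1) + (-1/2) r + (1/2) = 0 -> roots r_1 = 1, r_2 = 1/2.
Take r = r_1 = 1. Let y(x) = x^r sum_{n>=0} a_n x^n with a_0 = 1.
Substitute y = x^r sum a_n x^n and match x^{r+n}. The recurrence is
  D(n) a_n - 1 a_{n-1} = 0,  where D(n) = (r+n)(r+n-1) + (-1/2)(r+n) + (1/2).
  a_n = 1 / D(n) * a_{n-1}.
Since the indicial polynomial factors as (r - r_1)(r - r_2), D(n) = (r_1 + n - r_1)(r_1 + n - r_2) = n(n + 1/2).
Evaluating step by step (a_0 = 1):
  n = 1: D(1) = 1(1 + 1/2) = 3/2; numerator = 1(1) = 1; a_1 = (1)/(3/2) = 2/3
  n = 2: D(2) = 2(2 + 1/2) = 5; numerator = 1(2/3) = 2/3; a_2 = (2/3)/(5) = 2/15
  n = 3: D(3) = 3(3 + 1/2) = 21/2; numerator = 1(2/15) = 2/15; a_3 = (2/15)/(21/2) = 4/315
  n = 4: D(4) = 4(4 + 1/2) = 18; numerator = 1(4/315) = 4/315; a_4 = (4/315)/(18) = 2/2835
  n = 5: D(5) = 5(5 + 1/2) = 55/2; numerator = 1(2/2835) = 2/2835; a_5 = (2/2835)/(55/2) = 4/155925

r = 1; a_0 = 1; a_1 = 2/3; a_2 = 2/15; a_3 = 4/315; a_4 = 2/2835; a_5 = 4/155925


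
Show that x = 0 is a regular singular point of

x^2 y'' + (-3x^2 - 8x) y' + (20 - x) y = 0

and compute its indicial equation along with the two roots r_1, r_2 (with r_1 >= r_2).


Divide by x^2 to reach normal form y'' + P_1(x) y' + P_2(x) y = 0 with P_1(x) = -3 - 8/x and P_2(x) = -1/x + 20/x^2.
x = 0 is a singular point because the y'-coefficient -3 - 8/x has a pole at x = 0 and the y-coefficient -1/x + 20/x^2 has a pole at x = 0.
It is a regular singular point because x P_1(x) = p(x) = -3x - 8 and x^2 P_2(x) = q(x) = 20 - x are polynomials, hence analytic at x = 0.
p(0) = -8,  q(0) = 20.
Indicial equation: r(r-1) + p(0) r + q(0) = 0, i.e. r^2 + (p(0) - 1) r + q(0) = 0, i.e. r^2 - 9 r + 20 = 0.
Discriminant: (-9)^2 - 4(20) = 1, so r = (9 ± 1)/2.
Solving: r_1 = 5, r_2 = 4.

indicial: r^2 - 9 r + 20 = 0; roots r_1 = 5, r_2 = 4


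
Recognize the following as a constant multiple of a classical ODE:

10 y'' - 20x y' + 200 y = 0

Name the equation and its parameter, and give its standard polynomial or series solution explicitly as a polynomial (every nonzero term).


All three coefficients share the factor 10; dividing through by 10 gives  y'' - 2x y' + 20 y = 0.
This matches the Hermite equation y'' - 2x y' + 2n y = 0 with 2n = 20, so n = 10; the polynomial solution is H_10(x).
With y = sum_k a_k x^k, matching x^k gives (k+2)(k+1) a_{k+2} = 2(k - n) a_k = 2(k - 10) a_k. The right side vanishes at k = 10, so the series with the parity of 10 terminates at degree 10.
Standard normalization: leading coefficient of H_n is 2^n, so a_10 = 2^10 = 1024. Work downward with a_k = (k+1)(k+2) a_{k+2} / (2(k - n)):
  a_8 = (9)(10)(1024) / (2(8 - 10)) = 92160/(-4) = -23040
  a_6 = (7)(8)(-23040) / (2(6 - 10)) = -1290240/(-8) = 161280
  a_4 = (5)(6)(161280) / (2(4 - 10)) = 4838400/(-12) = -403200
  a_2 = (3)(4)(-403200) / (2(2 - 10)) = -4838400/(-16) = 302400
  a_0 = (1)(2)(302400) / (2(0 - 10)) = 604800/(-20) = -30240
Hence H_10(x) = 1024 x^10 - 23040 x^8 + 161280 x^6 - 403200 x^4 + 302400 x^2 - 30240.

H_10(x); series = 1024 x^10 - 23040 x^8 + 161280 x^6 - 403200 x^4 + 302400 x^2 - 30240


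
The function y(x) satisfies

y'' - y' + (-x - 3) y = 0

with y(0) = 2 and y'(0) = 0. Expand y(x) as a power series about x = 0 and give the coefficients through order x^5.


Ansatz: y(x) = sum_{n>=0} a_n x^n, so y'(x) = sum_{n>=1} n a_n x^(n-1) and y''(x) = sum_{n>=2} n(n-1) a_n x^(n-2).
Substitute into P(x) y'' + Q(x) y' + R(x) y = 0 with P(x) = 1, Q(x) = -1, R(x) = -x - 3, and match powers of x.
Initial conditions: a_0 = 2, a_1 = 0.
Setting the coefficient of each power of x to zero and solving order by order (substituting the coefficients already found):
  x^0: 2 a_2 - a_1 - 3 a_0 = 0  ->  2 a_2 = a_1 + 3 a_0 = 6  ->  a_2 = 3
  x^1: 6 a_3 - 2 a_2 - 3 a_1 - a_0 = 0  ->  6 a_3 = 2 a_2 + 3 a_1 + a_0 = 8  ->  a_3 = 4/3
  x^2: 12 a_4 - 3 a_3 - 3 a_2 - a_1 = 0  ->  12 a_4 = 3 a_3 + 3 a_2 + a_1 = 13  ->  a_4 = 13/12
  x^3: 20 a_5 - 4 a_4 - 3 a_3 - a_2 = 0  ->  20 a_5 = 4 a_4 + 3 a_3 + a_2 = 34/3  ->  a_5 = 17/30
Truncated series: y(x) = 2 + 3 x^2 + (4/3) x^3 + (13/12) x^4 + (17/30) x^5 + O(x^6).

a_0 = 2; a_1 = 0; a_2 = 3; a_3 = 4/3; a_4 = 13/12; a_5 = 17/30


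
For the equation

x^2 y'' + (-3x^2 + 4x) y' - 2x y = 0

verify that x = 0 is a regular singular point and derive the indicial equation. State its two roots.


Divide by x^2 to reach normal form y'' + P_1(x) y' + P_2(x) y = 0 with P_1(x) = -3 + 4/x and P_2(x) = -2/x.
x = 0 is a singular point because the y'-coefficient -3 + 4/x has a pole at x = 0 and the y-coefficient -2/x has a pole at x = 0.
It is a regular singular point because x P_1(x) = p(x) = 4 - 3x and x^2 P_2(x) = q(x) = -2x are polynomials, hence analytic at x = 0.
p(0) = 4,  q(0) = 0.
Indicial equation: r(r-1) + p(0) r + q(0) = 0, i.e. r^2 + (p(0) - 1) r + q(0) = 0, i.e. r^2 + 3 r = 0.
Discriminant: (3)^2 - 4(0) = 9, so r = (-3 ± 3)/2.
Solving: r_1 = 0, r_2 = -3.

indicial: r^2 + 3 r = 0; roots r_1 = 0, r_2 = -3


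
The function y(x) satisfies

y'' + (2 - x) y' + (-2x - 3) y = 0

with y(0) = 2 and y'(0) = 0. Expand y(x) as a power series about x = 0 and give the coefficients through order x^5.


Ansatz: y(x) = sum_{n>=0} a_n x^n, so y'(x) = sum_{n>=1} n a_n x^(n-1) and y''(x) = sum_{n>=2} n(n-1) a_n x^(n-2).
Substitute into P(x) y'' + Q(x) y' + R(x) y = 0 with P(x) = 1, Q(x) = 2 - x, R(x) = -2x - 3, and match powers of x.
Initial conditions: a_0 = 2, a_1 = 0.
Setting the coefficient of each power of x to zero and solving order by order (substituting the coefficients already found):
  x^0: 2 a_2 + 2 a_1 - 3 a_0 = 0  ->  2 a_2 = -2 a_1 + 3 a_0 = 6  ->  a_2 = 3
  x^1: 6 a_3 + 4 a_2 - 4 a_1 - 2 a_0 = 0  ->  6 a_3 = -4 a_2 + 4 a_1 + 2 a_0 = -8  ->  a_3 = -4/3
  x^2: 12 a_4 + 6 a_3 - 5 a_2 - 2 a_1 = 0  ->  12 a_4 = -6 a_3 + 5 a_2 + 2 a_1 = 23  ->  a_4 = 23/12
  x^3: 20 a_5 + 8 a_4 - 6 a_3 - 2 a_2 = 0  ->  20 a_5 = -8 a_4 + 6 a_3 + 2 a_2 = -52/3  ->  a_5 = -13/15
Truncated series: y(x) = 2 + 3 x^2 - (4/3) x^3 + (23/12) x^4 - (13/15) x^5 + O(x^6).

a_0 = 2; a_1 = 0; a_2 = 3; a_3 = -4/3; a_4 = 23/12; a_5 = -13/15


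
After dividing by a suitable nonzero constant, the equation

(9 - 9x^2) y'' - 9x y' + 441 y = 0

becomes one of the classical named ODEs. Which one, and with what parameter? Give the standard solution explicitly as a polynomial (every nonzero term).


All three coefficients share the factor 9; dividing through by 9 gives  (1 - x^2) y'' - x y' + 49 y = 0.
This matches the Chebyshev equation (1 - x^2) y'' - x y' + n^2 y = 0 (note the -x y' term, not -2x y') with n^2 = 49, so n = 7; the polynomial solution is T_7(x).
With y = sum_k a_k x^k, matching x^k gives (k+2)(k+1) a_{k+2} = (k^2 - n^2) a_k = (k - 7)(k + 7) a_k. The right side vanishes at k = 7, so the series with the parity of 7 terminates at degree 7.
Standard normalization: leading coefficient of T_n is 2^(n-1), so a_7 = 2^6 = 64. Work downward with a_k = (k+1)(k+2) a_{k+2} / ((k - 7)(k + 7)):
  a_5 = (6)(7)(64) / ((5 - 7)(5 + 7)) = 2688/(-24) = -112
  a_3 = (4)(5)(-112) / ((3 - 7)(3 + 7)) = -2240/(-40) = 56
  a_1 = (2)(3)(56) / ((1 - 7)(1 + 7)) = 336/(-48) = -7
Hence T_7(x) = 64 x^7 - 112 x^5 + 56 x^3 - 7 x.

T_7(x); series = 64 x^7 - 112 x^5 + 56 x^3 - 7 x


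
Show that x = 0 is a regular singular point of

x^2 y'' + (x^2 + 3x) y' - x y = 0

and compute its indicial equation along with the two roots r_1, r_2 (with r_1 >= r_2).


Divide by x^2 to reach normal form y'' + P_1(x) y' + P_2(x) y = 0 with P_1(x) = 1 + 3/x and P_2(x) = -1/x.
x = 0 is a singular point because the y'-coefficient 1 + 3/x has a pole at x = 0 and the y-coefficient -1/x has a pole at x = 0.
It is a regular singular point because x P_1(x) = p(x) = x + 3 and x^2 P_2(x) = q(x) = -x are polynomials, hence analytic at x = 0.
p(0) = 3,  q(0) = 0.
Indicial equation: r(r-1) + p(0) r + q(0) = 0, i.e. r^2 + (p(0) - 1) r + q(0) = 0, i.e. r^2 + 2 r = 0.
Discriminant: (2)^2 - 4(0) = 4, so r = (-2 ± 2)/2.
Solving: r_1 = 0, r_2 = -2.

indicial: r^2 + 2 r = 0; roots r_1 = 0, r_2 = -2


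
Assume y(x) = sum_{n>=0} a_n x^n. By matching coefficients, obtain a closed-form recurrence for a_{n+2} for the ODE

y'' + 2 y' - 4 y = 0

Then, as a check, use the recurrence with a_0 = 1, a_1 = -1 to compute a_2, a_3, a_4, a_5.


Substitute y = sum_n a_n x^n.
y''(x) has coefficient (n+2)(n+1) a_{n+2} at x^n;
2 y'(x) has coefficient 2 (n+1) a_{n+1} at x^n;
-4 y(x) has coefficient -4 a_n at x^n.
Matching x^n: (n+2)(n+1) a_{n+2} + 2 (n+1) a_{n+1} - 4 a_n = 0.
Thus a_{n+2} = [-2 (n+1) a_{n+1} + 4 a_n] / ((n+1)(n+2)).

Check with a_0 = 1, a_1 = -1 (apply the recurrence for n = 0, 1, 2, 3): a_0 = 1, a_1 = -1, a_2 = 3, a_3 = -8/3, a_4 = 7/3, a_5 = -22/15.

a_(n+2) = [-2 (n+1) a_(n+1) + 4 a_n] / ((n+1)(n+2)); check: a_0 = 1, a_1 = -1, a_2 = 3, a_3 = -8/3, a_4 = 7/3, a_5 = -22/15


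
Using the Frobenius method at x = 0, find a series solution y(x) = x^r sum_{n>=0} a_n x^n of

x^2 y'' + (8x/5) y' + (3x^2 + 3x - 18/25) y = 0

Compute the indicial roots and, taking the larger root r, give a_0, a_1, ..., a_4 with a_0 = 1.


Write in Frobenius form y'' + (p(x)/x) y' + (q(x)/x^2) y = 0:
  p(x) = 8/5,  q(x) = 3x^2 + 3x - 18/25.
Indicial equation: r(r-1) + (8/5) r + (-18/25) = 0 -> roots r_1 = 3/5, r_2 = -6/5.
Take r = r_1 = 3/5. Let y(x) = x^r sum_{n>=0} a_n x^n with a_0 = 1.
Substitute y = x^r sum a_n x^n and match x^{r+n}. The recurrence is
  D(n) a_n + 3 a_{n-1} + 3 a_{n-2} = 0,  where D(n) = (r+n)(r+n-1) + (8/5)(r+n) + (-18/25).
  a_n = [-3 a_{n-1} - 3 a_{n-2}] / D(n).
Since the indicial polynomial factors as (r - r_1)(r - r_2), D(n) = (r_1 + n - r_1)(r_1 + n - r_2) = n(n + 9/5).
Evaluating step by step (a_0 = 1):
  n = 1: D(1) = 1(1 + 9/5) = 14/5; numerator = -3(1) = -3; a_1 = (-3)/(14/5) = -15/14
  n = 2: D(2) = 2(2 + 9/5) = 38/5; numerator = -3(-15/14) - 3(1) = 3/14; a_2 = (3/14)/(38/5) = 15/532
  n = 3: D(3) = 3(3 + 9/5) = 72/5; numerator = -3(15/532) - 3(-15/14) = 1665/532; a_3 = (1665/532)/(72/5) = 925/4256
  n = 4: D(4) = 4(4 + 9/5) = 116/5; numerator = -3(925/4256) - 3(15/532) = -165/224; a_4 = (-165/224)/(116/5) = -825/25984

r = 3/5; a_0 = 1; a_1 = -15/14; a_2 = 15/532; a_3 = 925/4256; a_4 = -825/25984


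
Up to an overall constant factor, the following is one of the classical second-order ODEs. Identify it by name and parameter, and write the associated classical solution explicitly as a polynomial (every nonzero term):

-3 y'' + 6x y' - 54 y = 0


All three coefficients share the factor -3; dividing through by -3 gives  y'' - 2x y' + 18 y = 0.
This matches the Hermite equation y'' - 2x y' + 2n y = 0 with 2n = 18, so n = 9; the polynomial solution is H_9(x).
With y = sum_k a_k x^k, matching x^k gives (k+2)(k+1) a_{k+2} = 2(k - n) a_k = 2(k - 9) a_k. The right side vanishes at k = 9, so the series with the parity of 9 terminates at degree 9.
Standard normalization: leading coefficient of H_n is 2^n, so a_9 = 2^9 = 512. Work downward with a_k = (k+1)(k+2) a_{k+2} / (2(k - n)):
  a_7 = (8)(9)(512) / (2(7 - 9)) = 36864/(-4) = -9216
  a_5 = (6)(7)(-9216) / (2(5 - 9)) = -387072/(-8) = 48384
  a_3 = (4)(5)(48384) / (2(3 - 9)) = 967680/(-12) = -80640
  a_1 = (2)(3)(-80640) / (2(1 - 9)) = -483840/(-16) = 30240
Hence H_9(x) = 512 x^9 - 9216 x^7 + 48384 x^5 - 80640 x^3 + 30240 x.

H_9(x); series = 512 x^9 - 9216 x^7 + 48384 x^5 - 80640 x^3 + 30240 x


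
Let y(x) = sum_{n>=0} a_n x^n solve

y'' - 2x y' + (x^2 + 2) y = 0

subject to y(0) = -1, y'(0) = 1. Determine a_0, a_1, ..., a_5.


Ansatz: y(x) = sum_{n>=0} a_n x^n, so y'(x) = sum_{n>=1} n a_n x^(n-1) and y''(x) = sum_{n>=2} n(n-1) a_n x^(n-2).
Substitute into P(x) y'' + Q(x) y' + R(x) y = 0 with P(x) = 1, Q(x) = -2x, R(x) = x^2 + 2, and match powers of x.
Initial conditions: a_0 = -1, a_1 = 1.
Setting the coefficient of each power of x to zero and solving order by order (substituting the coefficients already found):
  x^0: 2 a_2 + 2 a_0 = 0  ->  2 a_2 = -2 a_0 = 2  ->  a_2 = 1
  x^1: 6 a_3 = 0  ->  a_3 = 0
  x^2: 12 a_4 - 2 a_2 + a_0 = 0  ->  12 a_4 = 2 a_2 - a_0 = 3  ->  a_4 = 1/4
  x^3: 20 a_5 - 4 a_3 + a_1 = 0  ->  20 a_5 = 4 a_3 - a_1 = -1  ->  a_5 = -1/20
Truncated series: y(x) = -1 + x + x^2 + (1/4) x^4 - (1/20) x^5 + O(x^6).

a_0 = -1; a_1 = 1; a_2 = 1; a_3 = 0; a_4 = 1/4; a_5 = -1/20


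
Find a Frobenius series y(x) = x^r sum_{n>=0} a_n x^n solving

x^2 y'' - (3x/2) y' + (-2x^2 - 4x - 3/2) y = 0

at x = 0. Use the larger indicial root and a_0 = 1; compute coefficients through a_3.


Write in Frobenius form y'' + (p(x)/x) y' + (q(x)/x^2) y = 0:
  p(x) = -3/2,  q(x) = -2x^2 - 4x - 3/2.
Indicial equation: r(r-1) + (-3/2) r + (-3/2) = 0 -> roots r_1 = 3, r_2 = -1/2.
Take r = r_1 = 3. Let y(x) = x^r sum_{n>=0} a_n x^n with a_0 = 1.
Substitute y = x^r sum a_n x^n and match x^{r+n}. The recurrence is
  D(n) a_n - 4 a_{n-1} - 2 a_{n-2} = 0,  where D(n) = (r+n)(r+n-1) + (-3/2)(r+n) + (-3/2).
  a_n = [4 a_{n-1} + 2 a_{n-2}] / D(n).
Since the indicial polynomial factors as (r - r_1)(r - r_2), D(n) = (r_1 + n - r_1)(r_1 + n - r_2) = n(n + 7/2).
Evaluating step by step (a_0 = 1):
  n = 1: D(1) = 1(1 + 7/2) = 9/2; numerator = 4(1) = 4; a_1 = (4)/(9/2) = 8/9
  n = 2: D(2) = 2(2 + 7/2) = 11; numerator = 4(8/9) + 2(1) = 50/9; a_2 = (50/9)/(11) = 50/99
  n = 3: D(3) = 3(3 + 7/2) = 39/2; numerator = 4(50/99) + 2(8/9) = 376/99; a_3 = (376/99)/(39/2) = 752/3861

r = 3; a_0 = 1; a_1 = 8/9; a_2 = 50/99; a_3 = 752/3861


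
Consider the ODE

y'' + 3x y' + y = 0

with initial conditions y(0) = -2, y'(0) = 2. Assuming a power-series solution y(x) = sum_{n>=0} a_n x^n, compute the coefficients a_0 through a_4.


Ansatz: y(x) = sum_{n>=0} a_n x^n, so y'(x) = sum_{n>=1} n a_n x^(n-1) and y''(x) = sum_{n>=2} n(n-1) a_n x^(n-2).
Substitute into P(x) y'' + Q(x) y' + R(x) y = 0 with P(x) = 1, Q(x) = 3x, R(x) = 1, and match powers of x.
Initial conditions: a_0 = -2, a_1 = 2.
Setting the coefficient of each power of x to zero and solving order by order (substituting the coefficients already found):
  x^0: 2 a_2 + a_0 = 0  ->  2 a_2 = -a_0 = 2  ->  a_2 = 1
  x^1: 6 a_3 + 4 a_1 = 0  ->  6 a_3 = -4 a_1 = -8  ->  a_3 = -4/3
  x^2: 12 a_4 + 7 a_2 = 0  ->  12 a_4 = -7 a_2 = -7  ->  a_4 = -7/12
Truncated series: y(x) = -2 + 2 x + x^2 - (4/3) x^3 - (7/12) x^4 + O(x^5).

a_0 = -2; a_1 = 2; a_2 = 1; a_3 = -4/3; a_4 = -7/12


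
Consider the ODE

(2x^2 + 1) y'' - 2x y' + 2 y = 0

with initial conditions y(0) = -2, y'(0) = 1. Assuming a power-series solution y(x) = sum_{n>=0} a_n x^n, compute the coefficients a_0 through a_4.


Ansatz: y(x) = sum_{n>=0} a_n x^n, so y'(x) = sum_{n>=1} n a_n x^(n-1) and y''(x) = sum_{n>=2} n(n-1) a_n x^(n-2).
Substitute into P(x) y'' + Q(x) y' + R(x) y = 0 with P(x) = 2x^2 + 1, Q(x) = -2x, R(x) = 2, and match powers of x.
Initial conditions: a_0 = -2, a_1 = 1.
Setting the coefficient of each power of x to zero and solving order by order (substituting the coefficients already found):
  x^0: 2 a_2 + 2 a_0 = 0  ->  2 a_2 = -2 a_0 = 4  ->  a_2 = 2
  x^1: 6 a_3 = 0  ->  a_3 = 0
  x^2: 12 a_4 + 2 a_2 = 0  ->  12 a_4 = -2 a_2 = -4  ->  a_4 = -1/3
Truncated series: y(x) = -2 + x + 2 x^2 - (1/3) x^4 + O(x^5).

a_0 = -2; a_1 = 1; a_2 = 2; a_3 = 0; a_4 = -1/3


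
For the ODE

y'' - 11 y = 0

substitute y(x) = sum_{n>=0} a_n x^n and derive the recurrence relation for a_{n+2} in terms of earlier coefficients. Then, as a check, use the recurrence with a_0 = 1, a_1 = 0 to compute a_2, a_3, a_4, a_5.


Substitute y = sum_n a_n x^n into y'' + (const) y = 0.
y''(x) = sum_{n>=0} (n+2)(n+1) a_{n+2} x^n.
The ODE becomes sum_n [(n+2)(n+1) a_{n+2} - 11 a_n] x^n = 0.
Setting each coefficient to zero gives the recurrence:
  (n+2)(n+1) a_{n+2} - 11 a_n = 0,
  a_{n+2} = 11 / ((n+1)(n+2)) a_n.

Check with a_0 = 1, a_1 = 0 (apply the recurrence for n = 0, 1, 2, 3): a_0 = 1, a_1 = 0, a_2 = 11/2, a_3 = 0, a_4 = 121/24, a_5 = 0.

a_{n+2} = 11/((n+1)(n+2)) * a_n; check: a_0 = 1, a_1 = 0, a_2 = 11/2, a_3 = 0, a_4 = 121/24, a_5 = 0


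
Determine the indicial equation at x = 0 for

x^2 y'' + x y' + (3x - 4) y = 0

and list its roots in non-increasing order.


Divide by x^2 to reach normal form y'' + P_1(x) y' + P_2(x) y = 0 with P_1(x) = 1/x and P_2(x) = 3/x - 4/x^2.
x = 0 is a singular point because the y'-coefficient 1/x has a pole at x = 0 and the y-coefficient 3/x - 4/x^2 has a pole at x = 0.
It is a regular singular point because x P_1(x) = p(x) = 1 and x^2 P_2(x) = q(x) = 3x - 4 are polynomials, hence analytic at x = 0.
p(0) = 1,  q(0) = -4.
Indicial equation: r(r-1) + p(0) r + q(0) = 0, i.e. r^2 + (p(0) - 1) r + q(0) = 0, i.e. r^2 - 4 = 0.
Discriminant: (0)^2 - 4(-4) = 16, so r = (0 ± 4)/2.
Solving: r_1 = 2, r_2 = -2.

indicial: r^2 - 4 = 0; roots r_1 = 2, r_2 = -2


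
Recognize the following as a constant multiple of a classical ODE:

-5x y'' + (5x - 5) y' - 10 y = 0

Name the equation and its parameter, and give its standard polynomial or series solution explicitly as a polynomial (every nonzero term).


All three coefficients share the factor -5; dividing through by -5 gives  x y'' + (1 - x) y' + 2 y = 0.
This matches the Laguerre equation x y'' + (1 - x) y' + n y = 0 with n = 2; the polynomial solution is L_2(x).
With y = sum_k a_k x^k, matching x^k gives (k+1)k a_{k+1} + (k+1) a_{k+1} - k a_k + n a_k = 0, i.e. (k+1)^2 a_{k+1} = (k - n) a_k = (k - 2) a_k. The right side vanishes at k = 2, so the series terminates at degree 2.
Standard normalization L_n(0) = 1 gives a_0 = 1. Work upward with a_{k+1} = (k - 2) a_k / (k+1)^2:
  a_1 = (0 - 2)(1) / 1^2 = -2/1 = -2
  a_2 = (1 - 2)(-2) / 2^2 = 2/4 = 1/2
Hence L_2(x) = x^2/2 - 2 x + 1.

L_2(x); series = x^2/2 - 2 x + 1


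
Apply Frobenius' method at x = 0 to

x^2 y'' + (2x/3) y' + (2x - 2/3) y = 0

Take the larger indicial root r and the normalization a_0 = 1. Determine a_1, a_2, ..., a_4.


Write in Frobenius form y'' + (p(x)/x) y' + (q(x)/x^2) y = 0:
  p(x) = 2/3,  q(x) = 2x - 2/3.
Indicial equation: r(r-1) + (2/3) r + (-2/3) = 0 -> roots r_1 = 1, r_2 = -2/3.
Take r = r_1 = 1. Let y(x) = x^r sum_{n>=0} a_n x^n with a_0 = 1.
Substitute y = x^r sum a_n x^n and match x^{r+n}. The recurrence is
  D(n) a_n + 2 a_{n-1} = 0,  where D(n) = (r+n)(r+n-1) + (2/3)(r+n) + (-2/3).
  a_n = -2 / D(n) * a_{n-1}.
Since the indicial polynomial factors as (r - r_1)(r - r_2), D(n) = (r_1 + n - r_1)(r_1 + n - r_2) = n(n + 5/3).
Evaluating step by step (a_0 = 1):
  n = 1: D(1) = 1(1 + 5/3) = 8/3; numerator = -2(1) = -2; a_1 = (-2)/(8/3) = -3/4
  n = 2: D(2) = 2(2 + 5/3) = 22/3; numerator = -2(-3/4) = 3/2; a_2 = (3/2)/(22/3) = 9/44
  n = 3: D(3) = 3(3 + 5/3) = 14; numerator = -2(9/44) = -9/22; a_3 = (-9/22)/(14) = -9/308
  n = 4: D(4) = 4(4 + 5/3) = 68/3; numerator = -2(-9/308) = 9/154; a_4 = (9/154)/(68/3) = 27/10472

r = 1; a_0 = 1; a_1 = -3/4; a_2 = 9/44; a_3 = -9/308; a_4 = 27/10472


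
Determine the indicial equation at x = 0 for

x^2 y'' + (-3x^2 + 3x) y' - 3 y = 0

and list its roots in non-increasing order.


Divide by x^2 to reach normal form y'' + P_1(x) y' + P_2(x) y = 0 with P_1(x) = -3 + 3/x and P_2(x) = -3/x^2.
x = 0 is a singular point because the y'-coefficient -3 + 3/x has a pole at x = 0 and the y-coefficient -3/x^2 has a pole at x = 0.
It is a regular singular point because x P_1(x) = p(x) = 3 - 3x and x^2 P_2(x) = q(x) = -3 are polynomials, hence analytic at x = 0.
p(0) = 3,  q(0) = -3.
Indicial equation: r(r-1) + p(0) r + q(0) = 0, i.e. r^2 + (p(0) - 1) r + q(0) = 0, i.e. r^2 + 2 r - 3 = 0.
Discriminant: (2)^2 - 4(-3) = 16, so r = (-2 ± 4)/2.
Solving: r_1 = 1, r_2 = -3.

indicial: r^2 + 2 r - 3 = 0; roots r_1 = 1, r_2 = -3


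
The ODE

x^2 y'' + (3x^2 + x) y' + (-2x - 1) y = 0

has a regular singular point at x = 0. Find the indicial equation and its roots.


Divide by x^2 to reach normal form y'' + P_1(x) y' + P_2(x) y = 0 with P_1(x) = 3 + 1/x and P_2(x) = -2/x - 1/x^2.
x = 0 is a singular point because the y'-coefficient 3 + 1/x has a pole at x = 0 and the y-coefficient -2/x - 1/x^2 has a pole at x = 0.
It is a regular singular point because x P_1(x) = p(x) = 3x + 1 and x^2 P_2(x) = q(x) = -2x - 1 are polynomials, hence analytic at x = 0.
p(0) = 1,  q(0) = -1.
Indicial equation: r(r-1) + p(0) r + q(0) = 0, i.e. r^2 + (p(0) - 1) r + q(0) = 0, i.e. r^2 - 1 = 0.
Discriminant: (0)^2 - 4(-1) = 4, so r = (0 ± 2)/2.
Solving: r_1 = 1, r_2 = -1.

indicial: r^2 - 1 = 0; roots r_1 = 1, r_2 = -1


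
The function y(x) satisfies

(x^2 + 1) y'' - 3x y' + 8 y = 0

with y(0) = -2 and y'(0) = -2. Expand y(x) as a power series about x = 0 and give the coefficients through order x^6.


Ansatz: y(x) = sum_{n>=0} a_n x^n, so y'(x) = sum_{n>=1} n a_n x^(n-1) and y''(x) = sum_{n>=2} n(n-1) a_n x^(n-2).
Substitute into P(x) y'' + Q(x) y' + R(x) y = 0 with P(x) = x^2 + 1, Q(x) = -3x, R(x) = 8, and match powers of x.
Initial conditions: a_0 = -2, a_1 = -2.
Setting the coefficient of each power of x to zero and solving order by order (substituting the coefficients already found):
  x^0: 2 a_2 + 8 a_0 = 0  ->  2 a_2 = -8 a_0 = 16  ->  a_2 = 8
  x^1: 6 a_3 + 5 a_1 = 0  ->  6 a_3 = -5 a_1 = 10  ->  a_3 = 5/3
  x^2: 12 a_4 + 4 a_2 = 0  ->  12 a_4 = -4 a_2 = -32  ->  a_4 = -8/3
  x^3: 20 a_5 + 5 a_3 = 0  ->  20 a_5 = -5 a_3 = -25/3  ->  a_5 = -5/12
  x^4: 30 a_6 + 8 a_4 = 0  ->  30 a_6 = -8 a_4 = 64/3  ->  a_6 = 32/45
Truncated series: y(x) = -2 - 2 x + 8 x^2 + (5/3) x^3 - (8/3) x^4 - (5/12) x^5 + (32/45) x^6 + O(x^7).

a_0 = -2; a_1 = -2; a_2 = 8; a_3 = 5/3; a_4 = -8/3; a_5 = -5/12; a_6 = 32/45


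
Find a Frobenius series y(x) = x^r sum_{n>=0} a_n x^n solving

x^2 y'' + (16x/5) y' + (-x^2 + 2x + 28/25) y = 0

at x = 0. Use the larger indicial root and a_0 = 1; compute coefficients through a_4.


Write in Frobenius form y'' + (p(x)/x) y' + (q(x)/x^2) y = 0:
  p(x) = 16/5,  q(x) = -x^2 + 2x + 28/25.
Indicial equation: r(r-1) + (16/5) r + (28/25) = 0 -> roots r_1 = -4/5, r_2 = -7/5.
Take r = r_1 = -4/5. Let y(x) = x^r sum_{n>=0} a_n x^n with a_0 = 1.
Substitute y = x^r sum a_n x^n and match x^{r+n}. The recurrence is
  D(n) a_n + 2 a_{n-1} - 1 a_{n-2} = 0,  where D(n) = (r+n)(r+n-1) + (16/5)(r+n) + (28/25).
  a_n = [-2 a_{n-1} + 1 a_{n-2}] / D(n).
Since the indicial polynomial factors as (r - r_1)(r - r_2), D(n) = (r_1 + n - r_1)(r_1 + n - r_2) = n(n + 3/5).
Evaluating step by step (a_0 = 1):
  n = 1: D(1) = 1(1 + 3/5) = 8/5; numerator = -2(1) = -2; a_1 = (-2)/(8/5) = -5/4
  n = 2: D(2) = 2(2 + 3/5) = 26/5; numerator = -2(-5/4) + 1(1) = 7/2; a_2 = (7/2)/(26/5) = 35/52
  n = 3: D(3) = 3(3 + 3/5) = 54/5; numerator = -2(35/52) + 1(-5/4) = -135/52; a_3 = (-135/52)/(54/5) = -25/104
  n = 4: D(4) = 4(4 + 3/5) = 92/5; numerator = -2(-25/104) + 1(35/52) = 15/13; a_4 = (15/13)/(92/5) = 75/1196

r = -4/5; a_0 = 1; a_1 = -5/4; a_2 = 35/52; a_3 = -25/104; a_4 = 75/1196


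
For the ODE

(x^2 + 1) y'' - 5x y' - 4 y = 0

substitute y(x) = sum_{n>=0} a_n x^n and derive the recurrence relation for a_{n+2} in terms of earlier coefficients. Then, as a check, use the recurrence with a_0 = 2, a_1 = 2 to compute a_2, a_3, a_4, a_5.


Substitute y = sum_n a_n x^n.
(1 + 1 x^2) y'' contributes (n+2)(n+1) a_{n+2} + n(n-1) a_n at x^n.
-5 x y'(x) contributes -5 n a_n at x^n.
-4 y(x) contributes -4 a_n at x^n.
Matching x^n: (n+2)(n+1) a_{n+2} + (n(n-1) - 5 n - 4) a_n = 0.
Thus a_{n+2} = (-n(n-1) + 5 n + 4) / ((n+1)(n+2)) * a_n.

Check with a_0 = 2, a_1 = 2 (apply the recurrence for n = 0, 1, 2, 3): a_0 = 2, a_1 = 2, a_2 = 4, a_3 = 3, a_4 = 4, a_5 = 39/20.

a_(n+2) = (-n(n-1) + 5 n + 4) / ((n+1)(n+2)) * a_n; check: a_0 = 2, a_1 = 2, a_2 = 4, a_3 = 3, a_4 = 4, a_5 = 39/20


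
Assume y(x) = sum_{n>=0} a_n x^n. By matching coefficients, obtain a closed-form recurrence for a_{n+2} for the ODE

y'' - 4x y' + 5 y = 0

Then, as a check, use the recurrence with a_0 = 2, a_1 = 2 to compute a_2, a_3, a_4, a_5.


Substitute y = sum_n a_n x^n.
y''(x) has coefficient (n+2)(n+1) a_{n+2} at x^n;
-4 x y'(x) has coefficient -4 n a_n at x^n (shift);
5 y(x) has coefficient 5 a_n at x^n.
Matching x^n: (n+2)(n+1) a_{n+2} + (-4n + 5) a_n = 0.
Thus a_{n+2} = (4n - 5) / ((n+1)(n+2)) * a_n.

Check with a_0 = 2, a_1 = 2 (apply the recurrence for n = 0, 1, 2, 3): a_0 = 2, a_1 = 2, a_2 = -5, a_3 = -1/3, a_4 = -5/4, a_5 = -7/60.

a_(n+2) = (4n - 5) / ((n+1)(n+2)) * a_n; check: a_0 = 2, a_1 = 2, a_2 = -5, a_3 = -1/3, a_4 = -5/4, a_5 = -7/60


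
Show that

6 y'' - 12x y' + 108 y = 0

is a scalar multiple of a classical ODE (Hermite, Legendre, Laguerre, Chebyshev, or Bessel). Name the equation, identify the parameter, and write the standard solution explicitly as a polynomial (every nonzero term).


All three coefficients share the factor 6; dividing through by 6 gives  y'' - 2x y' + 18 y = 0.
This matches the Hermite equation y'' - 2x y' + 2n y = 0 with 2n = 18, so n = 9; the polynomial solution is H_9(x).
With y = sum_k a_k x^k, matching x^k gives (k+2)(k+1) a_{k+2} = 2(k - n) a_k = 2(k - 9) a_k. The right side vanishes at k = 9, so the series with the parity of 9 terminates at degree 9.
Standard normalization: leading coefficient of H_n is 2^n, so a_9 = 2^9 = 512. Work downward with a_k = (k+1)(k+2) a_{k+2} / (2(k - n)):
  a_7 = (8)(9)(512) / (2(7 - 9)) = 36864/(-4) = -9216
  a_5 = (6)(7)(-9216) / (2(5 - 9)) = -387072/(-8) = 48384
  a_3 = (4)(5)(48384) / (2(3 - 9)) = 967680/(-12) = -80640
  a_1 = (2)(3)(-80640) / (2(1 - 9)) = -483840/(-16) = 30240
Hence H_9(x) = 512 x^9 - 9216 x^7 + 48384 x^5 - 80640 x^3 + 30240 x.

H_9(x); series = 512 x^9 - 9216 x^7 + 48384 x^5 - 80640 x^3 + 30240 x


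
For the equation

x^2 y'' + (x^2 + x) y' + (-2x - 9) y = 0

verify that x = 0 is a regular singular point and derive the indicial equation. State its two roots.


Divide by x^2 to reach normal form y'' + P_1(x) y' + P_2(x) y = 0 with P_1(x) = 1 + 1/x and P_2(x) = -2/x - 9/x^2.
x = 0 is a singular point because the y'-coefficient 1 + 1/x has a pole at x = 0 and the y-coefficient -2/x - 9/x^2 has a pole at x = 0.
It is a regular singular point because x P_1(x) = p(x) = x + 1 and x^2 P_2(x) = q(x) = -2x - 9 are polynomials, hence analytic at x = 0.
p(0) = 1,  q(0) = -9.
Indicial equation: r(r-1) + p(0) r + q(0) = 0, i.e. r^2 + (p(0) - 1) r + q(0) = 0, i.e. r^2 - 9 = 0.
Discriminant: (0)^2 - 4(-9) = 36, so r = (0 ± 6)/2.
Solving: r_1 = 3, r_2 = -3.

indicial: r^2 - 9 = 0; roots r_1 = 3, r_2 = -3


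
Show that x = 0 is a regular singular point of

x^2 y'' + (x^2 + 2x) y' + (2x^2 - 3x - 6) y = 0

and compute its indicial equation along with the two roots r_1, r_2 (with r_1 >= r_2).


Divide by x^2 to reach normal form y'' + P_1(x) y' + P_2(x) y = 0 with P_1(x) = 1 + 2/x and P_2(x) = 2 - 3/x - 6/x^2.
x = 0 is a singular point because the y'-coefficient 1 + 2/x has a pole at x = 0 and the y-coefficient 2 - 3/x - 6/x^2 has a pole at x = 0.
It is a regular singular point because x P_1(x) = p(x) = x + 2 and x^2 P_2(x) = q(x) = 2x^2 - 3x - 6 are polynomials, hence analytic at x = 0.
p(0) = 2,  q(0) = -6.
Indicial equation: r(r-1) + p(0) r + q(0) = 0, i.e. r^2 + (p(0) - 1) r + q(0) = 0, i.e. r^2 + 1 r - 6 = 0.
Discriminant: (1)^2 - 4(-6) = 25, so r = (-1 ± 5)/2.
Solving: r_1 = 2, r_2 = -3.

indicial: r^2 + 1 r - 6 = 0; roots r_1 = 2, r_2 = -3


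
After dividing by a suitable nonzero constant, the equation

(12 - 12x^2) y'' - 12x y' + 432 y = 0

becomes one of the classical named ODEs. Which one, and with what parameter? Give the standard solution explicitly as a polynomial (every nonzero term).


All three coefficients share the factor 12; dividing through by 12 gives  (1 - x^2) y'' - x y' + 36 y = 0.
This matches the Chebyshev equation (1 - x^2) y'' - x y' + n^2 y = 0 (note the -x y' term, not -2x y') with n^2 = 36, so n = 6; the polynomial solution is T_6(x).
With y = sum_k a_k x^k, matching x^k gives (k+2)(k+1) a_{k+2} = (k^2 - n^2) a_k = (k - 6)(k + 6) a_k. The right side vanishes at k = 6, so the series with the parity of 6 terminates at degree 6.
Standard normalization: leading coefficient of T_n is 2^(n-1), so a_6 = 2^5 = 32. Work downward with a_k = (k+1)(k+2) a_{k+2} / ((k - 6)(k + 6)):
  a_4 = (5)(6)(32) / ((4 - 6)(4 + 6)) = 960/(-20) = -48
  a_2 = (3)(4)(-48) / ((2 - 6)(2 + 6)) = -576/(-32) = 18
  a_0 = (1)(2)(18) / ((0 - 6)(0 + 6)) = 36/(-36) = -1
Hence T_6(x) = 32 x^6 - 48 x^4 + 18 x^2 - 1.

T_6(x); series = 32 x^6 - 48 x^4 + 18 x^2 - 1


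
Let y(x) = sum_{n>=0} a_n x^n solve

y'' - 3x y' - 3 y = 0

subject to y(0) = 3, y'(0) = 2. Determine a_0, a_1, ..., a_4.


Ansatz: y(x) = sum_{n>=0} a_n x^n, so y'(x) = sum_{n>=1} n a_n x^(n-1) and y''(x) = sum_{n>=2} n(n-1) a_n x^(n-2).
Substitute into P(x) y'' + Q(x) y' + R(x) y = 0 with P(x) = 1, Q(x) = -3x, R(x) = -3, and match powers of x.
Initial conditions: a_0 = 3, a_1 = 2.
Setting the coefficient of each power of x to zero and solving order by order (substituting the coefficients already found):
  x^0: 2 a_2 - 3 a_0 = 0  ->  2 a_2 = 3 a_0 = 9  ->  a_2 = 9/2
  x^1: 6 a_3 - 6 a_1 = 0  ->  6 a_3 = 6 a_1 = 12  ->  a_3 = 2
  x^2: 12 a_4 - 9 a_2 = 0  ->  12 a_4 = 9 a_2 = 81/2  ->  a_4 = 27/8
Truncated series: y(x) = 3 + 2 x + (9/2) x^2 + 2 x^3 + (27/8) x^4 + O(x^5).

a_0 = 3; a_1 = 2; a_2 = 9/2; a_3 = 2; a_4 = 27/8


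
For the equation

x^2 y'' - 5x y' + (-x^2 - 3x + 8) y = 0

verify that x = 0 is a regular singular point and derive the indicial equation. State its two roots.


Divide by x^2 to reach normal form y'' + P_1(x) y' + P_2(x) y = 0 with P_1(x) = -5/x and P_2(x) = -1 - 3/x + 8/x^2.
x = 0 is a singular point because the y'-coefficient -5/x has a pole at x = 0 and the y-coefficient -1 - 3/x + 8/x^2 has a pole at x = 0.
It is a regular singular point because x P_1(x) = p(x) = -5 and x^2 P_2(x) = q(x) = -x^2 - 3x + 8 are polynomials, hence analytic at x = 0.
p(0) = -5,  q(0) = 8.
Indicial equation: r(r-1) + p(0) r + q(0) = 0, i.e. r^2 + (p(0) - 1) r + q(0) = 0, i.e. r^2 - 6 r + 8 = 0.
Discriminant: (-6)^2 - 4(8) = 4, so r = (6 ± 2)/2.
Solving: r_1 = 4, r_2 = 2.

indicial: r^2 - 6 r + 8 = 0; roots r_1 = 4, r_2 = 2


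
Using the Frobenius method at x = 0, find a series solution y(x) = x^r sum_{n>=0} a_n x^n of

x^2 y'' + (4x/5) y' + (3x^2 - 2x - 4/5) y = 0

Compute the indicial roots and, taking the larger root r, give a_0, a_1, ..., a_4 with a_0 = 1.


Write in Frobenius form y'' + (p(x)/x) y' + (q(x)/x^2) y = 0:
  p(x) = 4/5,  q(x) = 3x^2 - 2x - 4/5.
Indicial equation: r(r-1) + (4/5) r + (-4/5) = 0 -> roots r_1 = 1, r_2 = -4/5.
Take r = r_1 = 1. Let y(x) = x^r sum_{n>=0} a_n x^n with a_0 = 1.
Substitute y = x^r sum a_n x^n and match x^{r+n}. The recurrence is
  D(n) a_n - 2 a_{n-1} + 3 a_{n-2} = 0,  where D(n) = (r+n)(r+n-1) + (4/5)(r+n) + (-4/5).
  a_n = [2 a_{n-1} - 3 a_{n-2}] / D(n).
Since the indicial polynomial factors as (r - r_1)(r - r_2), D(n) = (r_1 + n - r_1)(r_1 + n - r_2) = n(n + 9/5).
Evaluating step by step (a_0 = 1):
  n = 1: D(1) = 1(1 + 9/5) = 14/5; numerator = 2(1) = 2; a_1 = (2)/(14/5) = 5/7
  n = 2: D(2) = 2(2 + 9/5) = 38/5; numerator = 2(5/7) - 3(1) = -11/7; a_2 = (-11/7)/(38/5) = -55/266
  n = 3: D(3) = 3(3 + 9/5) = 72/5; numerator = 2(-55/266) - 3(5/7) = -340/133; a_3 = (-340/133)/(72/5) = -425/2394
  n = 4: D(4) = 4(4 + 9/5) = 116/5; numerator = 2(-425/2394) - 3(-55/266) = 635/2394; a_4 = (635/2394)/(116/5) = 3175/277704

r = 1; a_0 = 1; a_1 = 5/7; a_2 = -55/266; a_3 = -425/2394; a_4 = 3175/277704


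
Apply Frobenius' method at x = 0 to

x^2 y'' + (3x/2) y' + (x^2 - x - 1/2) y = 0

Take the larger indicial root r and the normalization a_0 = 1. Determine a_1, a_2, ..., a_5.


Write in Frobenius form y'' + (p(x)/x) y' + (q(x)/x^2) y = 0:
  p(x) = 3/2,  q(x) = x^2 - x - 1/2.
Indicial equation: r(r-1) + (3/2) r + (-1/2) = 0 -> roots r_1 = 1/2, r_2 = -1.
Take r = r_1 = 1/2. Let y(x) = x^r sum_{n>=0} a_n x^n with a_0 = 1.
Substitute y = x^r sum a_n x^n and match x^{r+n}. The recurrence is
  D(n) a_n - 1 a_{n-1} + 1 a_{n-2} = 0,  where D(n) = (r+n)(r+n-1) + (3/2)(r+n) + (-1/2).
  a_n = [1 a_{n-1} - 1 a_{n-2}] / D(n).
Since the indicial polynomial factors as (r - r_1)(r - r_2), D(n) = (r_1 + n - r_1)(r_1 + n - r_2) = n(n + 3/2).
Evaluating step by step (a_0 = 1):
  n = 1: D(1) = 1(1 + 3/2) = 5/2; numerator = 1(1) = 1; a_1 = (1)/(5/2) = 2/5
  n = 2: D(2) = 2(2 + 3/2) = 7; numerator = 1(2/5) - 1(1) = -3/5; a_2 = (-3/5)/(7) = -3/35
  n = 3: D(3) = 3(3 + 3/2) = 27/2; numerator = 1(-3/35) - 1(2/5) = -17/35; a_3 = (-17/35)/(27/2) = -34/945
  n = 4: D(4) = 4(4 + 3/2) = 22; numerator = 1(-34/945) - 1(-3/35) = 47/945; a_4 = (47/945)/(22) = 47/20790
  n = 5: D(5) = 5(5 + 3/2) = 65/2; numerator = 1(47/20790) - 1(-34/945) = 53/1386; a_5 = (53/1386)/(65/2) = 53/45045

r = 1/2; a_0 = 1; a_1 = 2/5; a_2 = -3/35; a_3 = -34/945; a_4 = 47/20790; a_5 = 53/45045


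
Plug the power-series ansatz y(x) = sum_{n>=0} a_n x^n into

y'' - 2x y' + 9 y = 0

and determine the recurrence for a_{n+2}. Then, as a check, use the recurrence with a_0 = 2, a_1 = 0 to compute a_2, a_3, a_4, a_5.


Substitute y = sum_n a_n x^n.
y''(x) has coefficient (n+2)(n+1) a_{n+2} at x^n;
-2 x y'(x) has coefficient -2 n a_n at x^n (shift);
9 y(x) has coefficient 9 a_n at x^n.
Matching x^n: (n+2)(n+1) a_{n+2} + (-2n + 9) a_n = 0.
Thus a_{n+2} = (2n - 9) / ((n+1)(n+2)) * a_n.

Check with a_0 = 2, a_1 = 0 (apply the recurrence for n = 0, 1, 2, 3): a_0 = 2, a_1 = 0, a_2 = -9, a_3 = 0, a_4 = 15/4, a_5 = 0.

a_(n+2) = (2n - 9) / ((n+1)(n+2)) * a_n; check: a_0 = 2, a_1 = 0, a_2 = -9, a_3 = 0, a_4 = 15/4, a_5 = 0


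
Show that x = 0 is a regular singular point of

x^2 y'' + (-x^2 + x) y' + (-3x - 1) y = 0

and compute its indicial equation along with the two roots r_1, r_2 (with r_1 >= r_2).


Divide by x^2 to reach normal form y'' + P_1(x) y' + P_2(x) y = 0 with P_1(x) = -1 + 1/x and P_2(x) = -3/x - 1/x^2.
x = 0 is a singular point because the y'-coefficient -1 + 1/x has a pole at x = 0 and the y-coefficient -3/x - 1/x^2 has a pole at x = 0.
It is a regular singular point because x P_1(x) = p(x) = 1 - x and x^2 P_2(x) = q(x) = -3x - 1 are polynomials, hence analytic at x = 0.
p(0) = 1,  q(0) = -1.
Indicial equation: r(r-1) + p(0) r + q(0) = 0, i.e. r^2 + (p(0) - 1) r + q(0) = 0, i.e. r^2 - 1 = 0.
Discriminant: (0)^2 - 4(-1) = 4, so r = (0 ± 2)/2.
Solving: r_1 = 1, r_2 = -1.

indicial: r^2 - 1 = 0; roots r_1 = 1, r_2 = -1


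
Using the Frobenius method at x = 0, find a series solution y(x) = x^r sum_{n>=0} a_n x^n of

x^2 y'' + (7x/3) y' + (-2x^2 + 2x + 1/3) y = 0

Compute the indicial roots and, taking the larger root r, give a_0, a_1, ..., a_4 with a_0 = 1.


Write in Frobenius form y'' + (p(x)/x) y' + (q(x)/x^2) y = 0:
  p(x) = 7/3,  q(x) = -2x^2 + 2x + 1/3.
Indicial equation: r(r-1) + (7/3) r + (1/3) = 0 -> roots r_1 = -1/3, r_2 = -1.
Take r = r_1 = -1/3. Let y(x) = x^r sum_{n>=0} a_n x^n with a_0 = 1.
Substitute y = x^r sum a_n x^n and match x^{r+n}. The recurrence is
  D(n) a_n + 2 a_{n-1} - 2 a_{n-2} = 0,  where D(n) = (r+n)(r+n-1) + (7/3)(r+n) + (1/3).
  a_n = [-2 a_{n-1} + 2 a_{n-2}] / D(n).
Since the indicial polynomial factors as (r - r_1)(r - r_2), D(n) = (r_1 + n - r_1)(r_1 + n - r_2) = n(n + 2/3).
Evaluating step by step (a_0 = 1):
  n = 1: D(1) = 1(1 + 2/3) = 5/3; numerator = -2(1) = -2; a_1 = (-2)/(5/3) = -6/5
  n = 2: D(2) = 2(2 + 2/3) = 16/3; numerator = -2(-6/5) + 2(1) = 22/5; a_2 = (22/5)/(16/3) = 33/40
  n = 3: D(3) = 3(3 + 2/3) = 11; numerator = -2(33/40) + 2(-6/5) = -81/20; a_3 = (-81/20)/(11) = -81/220
  n = 4: D(4) = 4(4 + 2/3) = 56/3; numerator = -2(-81/220) + 2(33/40) = 105/44; a_4 = (105/44)/(56/3) = 45/352

r = -1/3; a_0 = 1; a_1 = -6/5; a_2 = 33/40; a_3 = -81/220; a_4 = 45/352


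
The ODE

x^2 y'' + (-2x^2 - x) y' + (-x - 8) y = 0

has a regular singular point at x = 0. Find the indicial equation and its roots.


Divide by x^2 to reach normal form y'' + P_1(x) y' + P_2(x) y = 0 with P_1(x) = -2 - 1/x and P_2(x) = -1/x - 8/x^2.
x = 0 is a singular point because the y'-coefficient -2 - 1/x has a pole at x = 0 and the y-coefficient -1/x - 8/x^2 has a pole at x = 0.
It is a regular singular point because x P_1(x) = p(x) = -2x - 1 and x^2 P_2(x) = q(x) = -x - 8 are polynomials, hence analytic at x = 0.
p(0) = -1,  q(0) = -8.
Indicial equation: r(r-1) + p(0) r + q(0) = 0, i.e. r^2 + (p(0) - 1) r + q(0) = 0, i.e. r^2 - 2 r - 8 = 0.
Discriminant: (-2)^2 - 4(-8) = 36, so r = (2 ± 6)/2.
Solving: r_1 = 4, r_2 = -2.

indicial: r^2 - 2 r - 8 = 0; roots r_1 = 4, r_2 = -2


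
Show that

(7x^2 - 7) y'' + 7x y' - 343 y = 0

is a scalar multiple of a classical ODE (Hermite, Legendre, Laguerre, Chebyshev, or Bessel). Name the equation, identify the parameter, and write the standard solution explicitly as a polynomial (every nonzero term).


All three coefficients share the factor -7; dividing through by -7 gives  (1 - x^2) y'' - x y' + 49 y = 0.
This matches the Chebyshev equation (1 - x^2) y'' - x y' + n^2 y = 0 (note the -x y' term, not -2x y') with n^2 = 49, so n = 7; the polynomial solution is T_7(x).
With y = sum_k a_k x^k, matching x^k gives (k+2)(k+1) a_{k+2} = (k^2 - n^2) a_k = (k - 7)(k + 7) a_k. The right side vanishes at k = 7, so the series with the parity of 7 terminates at degree 7.
Standard normalization: leading coefficient of T_n is 2^(n-1), so a_7 = 2^6 = 64. Work downward with a_k = (k+1)(k+2) a_{k+2} / ((k - 7)(k + 7)):
  a_5 = (6)(7)(64) / ((5 - 7)(5 + 7)) = 2688/(-24) = -112
  a_3 = (4)(5)(-112) / ((3 - 7)(3 + 7)) = -2240/(-40) = 56
  a_1 = (2)(3)(56) / ((1 - 7)(1 + 7)) = 336/(-48) = -7
Hence T_7(x) = 64 x^7 - 112 x^5 + 56 x^3 - 7 x.

T_7(x); series = 64 x^7 - 112 x^5 + 56 x^3 - 7 x


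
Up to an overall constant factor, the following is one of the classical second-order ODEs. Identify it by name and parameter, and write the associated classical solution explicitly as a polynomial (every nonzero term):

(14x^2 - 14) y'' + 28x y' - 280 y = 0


All three coefficients share the factor -14; dividing through by -14 gives  (1 - x^2) y'' - 2x y' + 20 y = 0.
This matches the Legendre equation (1 - x^2) y'' - 2x y' + n(n+1) y = 0 (note the -2x y' term) with n(n+1) = 20, so n = 4; the polynomial solution is P_4(x).
With y = sum_k a_k x^k, matching x^k gives (k+2)(k+1) a_{k+2} = [k(k+1) - n(n+1)] a_k = (k - 4)(k + 5) a_k. The right side vanishes at k = 4, so the series with the parity of 4 terminates at degree 4.
Standard normalization (P_n(1) = 1): leading coefficient (2n)!/(2^n (n!)^2) = 40320/(16*576) = 35/8, so a_4 = 35/8. Work downward with a_k = (k+1)(k+2) a_{k+2} / ((k - 4)(k + 5)):
  a_2 = (3)(4)(35/8) / ((2 - 4)(2 + 5)) = (105/2)/(-14) = -15/4
  a_0 = (1)(2)(-15/4) / ((0 - 4)(0 + 5)) = (-15/2)/(-20) = 3/8
Hence P_4(x) = 35 x^4/8 - 15 x^2/4 + 3/8.

P_4(x); series = 35 x^4/8 - 15 x^2/4 + 3/8


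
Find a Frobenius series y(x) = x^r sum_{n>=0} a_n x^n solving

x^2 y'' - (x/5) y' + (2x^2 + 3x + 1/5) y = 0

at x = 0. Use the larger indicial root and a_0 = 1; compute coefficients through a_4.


Write in Frobenius form y'' + (p(x)/x) y' + (q(x)/x^2) y = 0:
  p(x) = -1/5,  q(x) = 2x^2 + 3x + 1/5.
Indicial equation: r(r-1) + (-1/5) r + (1/5) = 0 -> roots r_1 = 1, r_2 = 1/5.
Take r = r_1 = 1. Let y(x) = x^r sum_{n>=0} a_n x^n with a_0 = 1.
Substitute y = x^r sum a_n x^n and match x^{r+n}. The recurrence is
  D(n) a_n + 3 a_{n-1} + 2 a_{n-2} = 0,  where D(n) = (r+n)(r+n-1) + (-1/5)(r+n) + (1/5).
  a_n = [-3 a_{n-1} - 2 a_{n-2}] / D(n).
Since the indicial polynomial factors as (r - r_1)(r - r_2), D(n) = (r_1 + n - r_1)(r_1 + n - r_2) = n(n + 4/5).
Evaluating step by step (a_0 = 1):
  n = 1: D(1) = 1(1 + 4/5) = 9/5; numerator = -3(1) = -3; a_1 = (-3)/(9/5) = -5/3
  n = 2: D(2) = 2(2 + 4/5) = 28/5; numerator = -3(-5/3) - 2(1) = 3; a_2 = (3)/(28/5) = 15/28
  n = 3: D(3) = 3(3 + 4/5) = 57/5; numerator = -3(15/28) - 2(-5/3) = 145/84; a_3 = (145/84)/(57/5) = 725/4788
  n = 4: D(4) = 4(4 + 4/5) = 96/5; numerator = -3(725/4788) - 2(15/28) = -2435/1596; a_4 = (-2435/1596)/(96/5) = -12175/153216

r = 1; a_0 = 1; a_1 = -5/3; a_2 = 15/28; a_3 = 725/4788; a_4 = -12175/153216


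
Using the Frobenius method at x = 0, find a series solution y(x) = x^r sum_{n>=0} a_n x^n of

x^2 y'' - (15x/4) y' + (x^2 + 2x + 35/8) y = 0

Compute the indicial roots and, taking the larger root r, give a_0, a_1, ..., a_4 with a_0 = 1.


Write in Frobenius form y'' + (p(x)/x) y' + (q(x)/x^2) y = 0:
  p(x) = -15/4,  q(x) = x^2 + 2x + 35/8.
Indicial equation: r(r-1) + (-15/4) r + (35/8) = 0 -> roots r_1 = 7/2, r_2 = 5/4.
Take r = r_1 = 7/2. Let y(x) = x^r sum_{n>=0} a_n x^n with a_0 = 1.
Substitute y = x^r sum a_n x^n and match x^{r+n}. The recurrence is
  D(n) a_n + 2 a_{n-1} + 1 a_{n-2} = 0,  where D(n) = (r+n)(r+n-1) + (-15/4)(r+n) + (35/8).
  a_n = [-2 a_{n-1} - 1 a_{n-2}] / D(n).
Since the indicial polynomial factors as (r - r_1)(r - r_2), D(n) = (r_1 + n - r_1)(r_1 + n - r_2) = n(n + 9/4).
Evaluating step by step (a_0 = 1):
  n = 1: D(1) = 1(1 + 9/4) = 13/4; numerator = -2(1) = -2; a_1 = (-2)/(13/4) = -8/13
  n = 2: D(2) = 2(2 + 9/4) = 17/2; numerator = -2(-8/13) - 1(1) = 3/13; a_2 = (3/13)/(17/2) = 6/221
  n = 3: D(3) = 3(3 + 9/4) = 63/4; numerator = -2(6/221) - 1(-8/13) = 124/221; a_3 = (124/221)/(63/4) = 496/13923
  n = 4: D(4) = 4(4 + 9/4) = 25; numerator = -2(496/13923) - 1(6/221) = -1370/13923; a_4 = (-1370/13923)/(25) = -274/69615

r = 7/2; a_0 = 1; a_1 = -8/13; a_2 = 6/221; a_3 = 496/13923; a_4 = -274/69615
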